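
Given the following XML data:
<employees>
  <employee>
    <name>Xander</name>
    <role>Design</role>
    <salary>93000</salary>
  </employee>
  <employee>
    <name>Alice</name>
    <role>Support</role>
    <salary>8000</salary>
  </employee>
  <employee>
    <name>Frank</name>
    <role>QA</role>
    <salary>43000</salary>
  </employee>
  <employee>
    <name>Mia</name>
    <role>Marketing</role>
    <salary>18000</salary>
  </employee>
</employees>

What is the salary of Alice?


Searching for <employee> with <name>Alice</name>
Found at position 2
<salary>8000</salary>

ANSWER: 8000


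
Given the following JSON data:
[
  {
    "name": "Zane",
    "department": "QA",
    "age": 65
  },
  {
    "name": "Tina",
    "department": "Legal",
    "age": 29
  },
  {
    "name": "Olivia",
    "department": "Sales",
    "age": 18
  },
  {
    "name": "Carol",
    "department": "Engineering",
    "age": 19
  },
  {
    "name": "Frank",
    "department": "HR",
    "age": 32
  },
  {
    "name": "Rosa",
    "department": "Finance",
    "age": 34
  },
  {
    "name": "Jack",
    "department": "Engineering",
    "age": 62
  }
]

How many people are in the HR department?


Scanning records for department = HR
  Record 4: Frank
Count: 1

ANSWER: 1


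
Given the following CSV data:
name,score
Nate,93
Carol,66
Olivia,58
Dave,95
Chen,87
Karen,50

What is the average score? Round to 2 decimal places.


Scores: 93, 66, 58, 95, 87, 50
Sum = 449
Count = 6
Average = 449 / 6 = 74.83

ANSWER: 74.83


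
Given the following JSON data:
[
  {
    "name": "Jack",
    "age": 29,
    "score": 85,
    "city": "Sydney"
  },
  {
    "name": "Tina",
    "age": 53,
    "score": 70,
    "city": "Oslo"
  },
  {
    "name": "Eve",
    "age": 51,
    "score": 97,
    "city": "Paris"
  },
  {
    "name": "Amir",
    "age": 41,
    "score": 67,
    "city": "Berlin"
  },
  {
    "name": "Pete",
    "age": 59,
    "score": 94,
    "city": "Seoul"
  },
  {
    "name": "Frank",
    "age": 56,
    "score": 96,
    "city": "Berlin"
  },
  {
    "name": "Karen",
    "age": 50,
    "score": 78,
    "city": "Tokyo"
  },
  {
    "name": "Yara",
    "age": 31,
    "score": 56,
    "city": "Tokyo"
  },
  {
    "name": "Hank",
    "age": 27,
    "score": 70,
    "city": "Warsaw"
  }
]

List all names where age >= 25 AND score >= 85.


Checking both conditions:
  Jack (age=29, score=85) -> YES
  Tina (age=53, score=70) -> no
  Eve (age=51, score=97) -> YES
  Amir (age=41, score=67) -> no
  Pete (age=59, score=94) -> YES
  Frank (age=56, score=96) -> YES
  Karen (age=50, score=78) -> no
  Yara (age=31, score=56) -> no
  Hank (age=27, score=70) -> no


ANSWER: Jack, Eve, Pete, Frank


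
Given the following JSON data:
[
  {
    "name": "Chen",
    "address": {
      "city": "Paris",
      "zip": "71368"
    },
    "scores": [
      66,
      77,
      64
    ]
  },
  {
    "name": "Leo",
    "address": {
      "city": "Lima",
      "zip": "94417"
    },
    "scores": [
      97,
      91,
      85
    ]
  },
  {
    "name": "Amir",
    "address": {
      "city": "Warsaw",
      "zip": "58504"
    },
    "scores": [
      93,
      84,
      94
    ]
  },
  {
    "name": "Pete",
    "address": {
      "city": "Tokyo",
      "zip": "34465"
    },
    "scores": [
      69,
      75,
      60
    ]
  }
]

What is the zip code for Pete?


Path: records[3].address.zip
Value: 34465

ANSWER: 34465


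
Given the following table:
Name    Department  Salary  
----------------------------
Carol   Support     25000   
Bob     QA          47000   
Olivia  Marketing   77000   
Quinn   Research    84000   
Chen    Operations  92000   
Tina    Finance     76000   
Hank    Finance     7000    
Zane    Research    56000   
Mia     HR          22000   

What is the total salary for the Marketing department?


Marketing department members:
  Olivia: 77000
Total = 77000 = 77000

ANSWER: 77000


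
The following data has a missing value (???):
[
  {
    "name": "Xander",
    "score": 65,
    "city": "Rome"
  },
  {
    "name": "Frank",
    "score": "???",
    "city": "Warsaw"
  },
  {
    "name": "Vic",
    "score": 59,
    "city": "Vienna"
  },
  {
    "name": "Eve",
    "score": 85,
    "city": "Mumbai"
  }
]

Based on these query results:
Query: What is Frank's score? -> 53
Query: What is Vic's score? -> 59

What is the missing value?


The missing value is Frank's score
From query: Frank's score = 53

ANSWER: 53


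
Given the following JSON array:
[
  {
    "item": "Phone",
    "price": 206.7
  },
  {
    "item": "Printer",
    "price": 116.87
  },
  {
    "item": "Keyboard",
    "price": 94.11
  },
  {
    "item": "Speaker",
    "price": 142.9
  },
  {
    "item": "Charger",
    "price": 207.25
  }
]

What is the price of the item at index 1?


Array index 1 -> Printer
price = 116.87

ANSWER: 116.87


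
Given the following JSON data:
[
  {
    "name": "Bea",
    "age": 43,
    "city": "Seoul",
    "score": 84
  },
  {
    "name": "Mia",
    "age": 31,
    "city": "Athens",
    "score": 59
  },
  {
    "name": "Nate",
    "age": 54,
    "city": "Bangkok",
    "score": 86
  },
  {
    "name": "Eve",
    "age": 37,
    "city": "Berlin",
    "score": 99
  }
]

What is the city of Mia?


Looking up record where name = Mia
Record index: 1
Field 'city' = Athens

ANSWER: Athens


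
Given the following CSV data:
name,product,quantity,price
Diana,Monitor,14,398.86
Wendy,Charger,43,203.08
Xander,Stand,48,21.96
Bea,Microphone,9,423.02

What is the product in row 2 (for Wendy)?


Row 2: Wendy
Column 'product' = Charger

ANSWER: Charger


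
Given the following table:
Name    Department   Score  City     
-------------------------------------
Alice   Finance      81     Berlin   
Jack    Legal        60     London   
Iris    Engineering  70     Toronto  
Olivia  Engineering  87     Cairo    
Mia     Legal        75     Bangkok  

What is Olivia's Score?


Row 4: Olivia
Score = 87

ANSWER: 87


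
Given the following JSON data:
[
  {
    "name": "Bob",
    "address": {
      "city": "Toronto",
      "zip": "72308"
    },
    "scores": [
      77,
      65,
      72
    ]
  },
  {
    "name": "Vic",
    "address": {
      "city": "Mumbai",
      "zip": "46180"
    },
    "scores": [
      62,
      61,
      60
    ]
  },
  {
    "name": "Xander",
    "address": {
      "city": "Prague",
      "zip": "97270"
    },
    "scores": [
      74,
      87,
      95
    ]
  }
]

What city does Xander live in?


Path: records[2].address.city
Value: Prague

ANSWER: Prague


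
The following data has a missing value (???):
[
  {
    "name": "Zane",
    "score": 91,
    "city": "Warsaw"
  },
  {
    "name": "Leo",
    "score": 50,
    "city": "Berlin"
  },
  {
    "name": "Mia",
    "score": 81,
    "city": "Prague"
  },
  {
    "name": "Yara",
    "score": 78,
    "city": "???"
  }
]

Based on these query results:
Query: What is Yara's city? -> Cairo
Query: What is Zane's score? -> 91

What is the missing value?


The missing value is Yara's city
From query: Yara's city = Cairo

ANSWER: Cairo


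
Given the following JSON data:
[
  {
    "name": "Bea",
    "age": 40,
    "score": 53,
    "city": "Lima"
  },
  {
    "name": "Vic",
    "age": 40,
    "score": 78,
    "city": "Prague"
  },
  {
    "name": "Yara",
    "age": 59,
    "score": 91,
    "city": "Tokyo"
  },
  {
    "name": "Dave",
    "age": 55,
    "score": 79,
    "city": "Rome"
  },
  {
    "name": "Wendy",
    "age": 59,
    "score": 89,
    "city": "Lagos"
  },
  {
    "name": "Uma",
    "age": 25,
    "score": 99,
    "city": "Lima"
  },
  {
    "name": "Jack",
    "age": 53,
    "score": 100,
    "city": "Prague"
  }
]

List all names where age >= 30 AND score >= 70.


Checking both conditions:
  Bea (age=40, score=53) -> no
  Vic (age=40, score=78) -> YES
  Yara (age=59, score=91) -> YES
  Dave (age=55, score=79) -> YES
  Wendy (age=59, score=89) -> YES
  Uma (age=25, score=99) -> no
  Jack (age=53, score=100) -> YES


ANSWER: Vic, Yara, Dave, Wendy, Jack


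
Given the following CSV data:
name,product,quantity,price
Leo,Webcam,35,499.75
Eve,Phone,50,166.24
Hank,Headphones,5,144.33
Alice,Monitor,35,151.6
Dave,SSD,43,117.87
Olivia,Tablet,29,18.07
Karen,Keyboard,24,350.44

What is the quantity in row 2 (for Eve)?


Row 2: Eve
Column 'quantity' = 50

ANSWER: 50


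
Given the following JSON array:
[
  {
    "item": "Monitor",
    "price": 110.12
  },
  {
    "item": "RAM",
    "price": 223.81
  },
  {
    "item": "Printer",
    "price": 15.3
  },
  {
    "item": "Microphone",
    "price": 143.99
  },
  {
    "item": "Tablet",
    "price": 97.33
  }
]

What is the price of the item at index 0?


Array index 0 -> Monitor
price = 110.12

ANSWER: 110.12


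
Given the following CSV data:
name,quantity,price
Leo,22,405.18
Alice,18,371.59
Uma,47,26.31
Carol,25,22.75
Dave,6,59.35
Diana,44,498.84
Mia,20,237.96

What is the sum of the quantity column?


Values in 'quantity' column:
  Row 1: 22
  Row 2: 18
  Row 3: 47
  Row 4: 25
  Row 5: 6
  Row 6: 44
  Row 7: 20
Sum = 22 + 18 + 47 + 25 + 6 + 44 + 20 = 182

ANSWER: 182


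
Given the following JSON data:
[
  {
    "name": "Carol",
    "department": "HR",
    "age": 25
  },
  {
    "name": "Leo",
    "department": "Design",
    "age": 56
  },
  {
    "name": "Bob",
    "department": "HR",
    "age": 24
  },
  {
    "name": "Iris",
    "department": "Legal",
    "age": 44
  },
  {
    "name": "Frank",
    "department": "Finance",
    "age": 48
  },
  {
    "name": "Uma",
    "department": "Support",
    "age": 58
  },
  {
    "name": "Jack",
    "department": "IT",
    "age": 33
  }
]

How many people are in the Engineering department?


Scanning records for department = Engineering
  No matches found
Count: 0

ANSWER: 0


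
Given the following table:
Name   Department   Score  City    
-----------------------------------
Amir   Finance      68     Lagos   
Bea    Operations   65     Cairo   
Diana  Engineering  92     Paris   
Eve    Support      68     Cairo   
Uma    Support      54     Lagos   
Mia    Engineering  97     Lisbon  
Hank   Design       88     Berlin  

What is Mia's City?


Row 6: Mia
City = Lisbon

ANSWER: Lisbon


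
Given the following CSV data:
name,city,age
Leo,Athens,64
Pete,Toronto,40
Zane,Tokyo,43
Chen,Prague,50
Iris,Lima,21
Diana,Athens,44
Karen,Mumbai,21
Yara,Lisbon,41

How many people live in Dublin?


Scanning city column for 'Dublin':
Total matches: 0

ANSWER: 0


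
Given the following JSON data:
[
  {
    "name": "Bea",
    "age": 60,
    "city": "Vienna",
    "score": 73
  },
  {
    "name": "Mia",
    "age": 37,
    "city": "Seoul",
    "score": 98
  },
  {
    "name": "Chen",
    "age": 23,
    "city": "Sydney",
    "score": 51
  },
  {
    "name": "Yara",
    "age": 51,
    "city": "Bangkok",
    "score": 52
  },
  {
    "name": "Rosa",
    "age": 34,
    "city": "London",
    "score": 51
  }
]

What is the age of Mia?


Looking up record where name = Mia
Record index: 1
Field 'age' = 37

ANSWER: 37


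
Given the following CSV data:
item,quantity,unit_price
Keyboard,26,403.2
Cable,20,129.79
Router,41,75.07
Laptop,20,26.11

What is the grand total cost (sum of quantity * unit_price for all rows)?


Computing row totals:
  Keyboard: 26 * 403.2 = 10483.2
  Cable: 20 * 129.79 = 2595.8
  Router: 41 * 75.07 = 3077.87
  Laptop: 20 * 26.11 = 522.2
Grand total = 10483.2 + 2595.8 + 3077.87 + 522.2 = 16679.07

ANSWER: 16679.07


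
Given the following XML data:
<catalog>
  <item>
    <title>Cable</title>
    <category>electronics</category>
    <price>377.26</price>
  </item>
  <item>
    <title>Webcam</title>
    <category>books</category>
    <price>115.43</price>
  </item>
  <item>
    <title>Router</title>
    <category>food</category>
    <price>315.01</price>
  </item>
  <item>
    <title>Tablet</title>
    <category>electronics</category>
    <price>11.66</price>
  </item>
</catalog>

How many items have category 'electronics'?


Scanning <item> elements for <category>electronics</category>:
  Item 1: Cable -> MATCH
  Item 4: Tablet -> MATCH
Count: 2

ANSWER: 2


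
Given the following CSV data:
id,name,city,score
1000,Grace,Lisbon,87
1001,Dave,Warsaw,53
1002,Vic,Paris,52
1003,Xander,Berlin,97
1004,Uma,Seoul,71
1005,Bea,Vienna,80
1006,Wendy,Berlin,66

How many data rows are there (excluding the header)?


Counting rows (excluding header):
Header: id,name,city,score
Data rows: 7

ANSWER: 7


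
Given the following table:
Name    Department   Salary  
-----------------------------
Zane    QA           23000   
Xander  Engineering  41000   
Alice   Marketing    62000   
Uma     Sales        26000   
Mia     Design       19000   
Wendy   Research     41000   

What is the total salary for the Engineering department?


Engineering department members:
  Xander: 41000
Total = 41000 = 41000

ANSWER: 41000


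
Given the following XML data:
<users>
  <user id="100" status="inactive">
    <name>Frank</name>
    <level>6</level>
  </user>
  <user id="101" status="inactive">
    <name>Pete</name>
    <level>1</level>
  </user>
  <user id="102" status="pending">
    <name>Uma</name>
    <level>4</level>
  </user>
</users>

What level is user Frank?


Finding user: Frank
<level>6</level>

ANSWER: 6


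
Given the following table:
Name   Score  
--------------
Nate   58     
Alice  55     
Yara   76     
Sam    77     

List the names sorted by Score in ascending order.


Sorting by Score (ascending):
  Alice: 55
  Nate: 58
  Yara: 76
  Sam: 77


ANSWER: Alice, Nate, Yara, Sam


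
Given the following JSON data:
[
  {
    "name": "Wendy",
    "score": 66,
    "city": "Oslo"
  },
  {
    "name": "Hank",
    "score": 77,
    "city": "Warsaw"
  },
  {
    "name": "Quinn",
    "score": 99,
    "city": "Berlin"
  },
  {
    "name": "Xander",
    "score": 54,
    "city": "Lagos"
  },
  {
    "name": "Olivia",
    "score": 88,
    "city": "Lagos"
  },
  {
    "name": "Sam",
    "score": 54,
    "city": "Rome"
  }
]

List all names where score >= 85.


Filtering records where score >= 85:
  Wendy (score=66) -> no
  Hank (score=77) -> no
  Quinn (score=99) -> YES
  Xander (score=54) -> no
  Olivia (score=88) -> YES
  Sam (score=54) -> no


ANSWER: Quinn, Olivia


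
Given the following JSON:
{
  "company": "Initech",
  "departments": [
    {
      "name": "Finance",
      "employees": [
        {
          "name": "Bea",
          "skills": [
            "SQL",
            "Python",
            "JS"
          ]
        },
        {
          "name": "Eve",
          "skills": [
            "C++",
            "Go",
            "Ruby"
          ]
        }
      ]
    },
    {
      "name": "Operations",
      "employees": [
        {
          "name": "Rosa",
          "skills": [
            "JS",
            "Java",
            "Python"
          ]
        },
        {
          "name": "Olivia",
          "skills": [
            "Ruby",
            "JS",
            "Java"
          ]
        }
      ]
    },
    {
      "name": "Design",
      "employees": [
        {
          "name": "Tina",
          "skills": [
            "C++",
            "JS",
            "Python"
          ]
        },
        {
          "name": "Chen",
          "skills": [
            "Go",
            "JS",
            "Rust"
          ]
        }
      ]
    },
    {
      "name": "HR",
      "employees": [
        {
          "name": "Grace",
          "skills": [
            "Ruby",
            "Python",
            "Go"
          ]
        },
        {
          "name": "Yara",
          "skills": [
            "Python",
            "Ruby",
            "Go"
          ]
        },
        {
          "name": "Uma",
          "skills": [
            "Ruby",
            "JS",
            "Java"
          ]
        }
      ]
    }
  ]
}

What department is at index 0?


Path: departments[0].name
Value: Finance

ANSWER: Finance


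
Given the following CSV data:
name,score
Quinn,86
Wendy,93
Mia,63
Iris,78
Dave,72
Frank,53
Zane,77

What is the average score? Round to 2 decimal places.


Scores: 86, 93, 63, 78, 72, 53, 77
Sum = 522
Count = 7
Average = 522 / 7 = 74.57

ANSWER: 74.57


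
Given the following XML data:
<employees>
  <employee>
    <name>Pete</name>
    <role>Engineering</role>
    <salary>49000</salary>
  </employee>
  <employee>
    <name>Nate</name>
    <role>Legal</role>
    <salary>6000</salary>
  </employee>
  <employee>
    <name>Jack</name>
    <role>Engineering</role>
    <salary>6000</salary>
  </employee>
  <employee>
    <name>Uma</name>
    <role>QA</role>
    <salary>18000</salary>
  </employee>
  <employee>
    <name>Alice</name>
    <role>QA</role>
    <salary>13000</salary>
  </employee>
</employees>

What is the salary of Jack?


Searching for <employee> with <name>Jack</name>
Found at position 3
<salary>6000</salary>

ANSWER: 6000


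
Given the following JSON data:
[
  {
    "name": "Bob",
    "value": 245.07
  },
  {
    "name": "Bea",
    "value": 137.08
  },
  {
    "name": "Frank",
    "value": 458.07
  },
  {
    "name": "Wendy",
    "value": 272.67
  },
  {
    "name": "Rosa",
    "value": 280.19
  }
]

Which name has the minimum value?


Comparing values:
  Bob: 245.07
  Bea: 137.08
  Frank: 458.07
  Wendy: 272.67
  Rosa: 280.19
Minimum: Bea (137.08)

ANSWER: Bea


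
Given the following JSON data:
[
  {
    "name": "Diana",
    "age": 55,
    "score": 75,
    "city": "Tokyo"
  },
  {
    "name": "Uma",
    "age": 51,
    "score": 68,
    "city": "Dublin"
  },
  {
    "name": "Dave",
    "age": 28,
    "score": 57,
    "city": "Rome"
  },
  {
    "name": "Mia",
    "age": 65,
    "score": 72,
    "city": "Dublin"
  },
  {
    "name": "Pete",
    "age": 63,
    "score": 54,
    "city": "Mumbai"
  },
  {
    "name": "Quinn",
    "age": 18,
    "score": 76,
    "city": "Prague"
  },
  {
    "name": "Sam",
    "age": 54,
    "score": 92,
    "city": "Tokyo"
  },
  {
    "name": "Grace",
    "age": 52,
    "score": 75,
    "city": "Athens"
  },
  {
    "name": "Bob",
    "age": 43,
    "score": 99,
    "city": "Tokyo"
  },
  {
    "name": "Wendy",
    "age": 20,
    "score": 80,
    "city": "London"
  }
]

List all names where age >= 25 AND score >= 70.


Checking both conditions:
  Diana (age=55, score=75) -> YES
  Uma (age=51, score=68) -> no
  Dave (age=28, score=57) -> no
  Mia (age=65, score=72) -> YES
  Pete (age=63, score=54) -> no
  Quinn (age=18, score=76) -> no
  Sam (age=54, score=92) -> YES
  Grace (age=52, score=75) -> YES
  Bob (age=43, score=99) -> YES
  Wendy (age=20, score=80) -> no


ANSWER: Diana, Mia, Sam, Grace, Bob


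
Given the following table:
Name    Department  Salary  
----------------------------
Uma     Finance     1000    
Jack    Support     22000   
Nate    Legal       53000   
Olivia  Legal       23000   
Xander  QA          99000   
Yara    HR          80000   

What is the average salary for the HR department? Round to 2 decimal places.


HR department members:
  Yara: 80000
Sum = 80000
Count = 1
Average = 80000 / 1 = 80000.00

ANSWER: 80000.00


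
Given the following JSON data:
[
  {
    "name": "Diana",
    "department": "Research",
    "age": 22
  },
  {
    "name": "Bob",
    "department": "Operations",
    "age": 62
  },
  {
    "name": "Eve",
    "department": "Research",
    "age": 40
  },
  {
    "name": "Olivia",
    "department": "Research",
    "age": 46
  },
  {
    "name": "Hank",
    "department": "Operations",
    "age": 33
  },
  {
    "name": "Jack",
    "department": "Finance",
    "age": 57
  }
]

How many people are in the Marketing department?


Scanning records for department = Marketing
  No matches found
Count: 0

ANSWER: 0


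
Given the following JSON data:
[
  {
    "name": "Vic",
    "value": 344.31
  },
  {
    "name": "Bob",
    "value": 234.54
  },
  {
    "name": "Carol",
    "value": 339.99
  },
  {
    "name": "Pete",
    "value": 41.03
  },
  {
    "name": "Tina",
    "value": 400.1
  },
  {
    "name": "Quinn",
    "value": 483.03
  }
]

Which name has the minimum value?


Comparing values:
  Vic: 344.31
  Bob: 234.54
  Carol: 339.99
  Pete: 41.03
  Tina: 400.1
  Quinn: 483.03
Minimum: Pete (41.03)

ANSWER: Pete


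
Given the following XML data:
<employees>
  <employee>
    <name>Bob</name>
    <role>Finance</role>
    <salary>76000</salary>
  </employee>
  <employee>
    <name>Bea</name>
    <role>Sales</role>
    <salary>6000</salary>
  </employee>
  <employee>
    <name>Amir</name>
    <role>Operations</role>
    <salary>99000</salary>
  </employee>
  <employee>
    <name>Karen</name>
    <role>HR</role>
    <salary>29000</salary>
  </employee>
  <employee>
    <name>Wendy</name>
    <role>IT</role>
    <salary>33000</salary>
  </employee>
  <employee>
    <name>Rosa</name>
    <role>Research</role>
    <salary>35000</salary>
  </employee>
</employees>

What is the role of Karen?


Searching for <employee> with <name>Karen</name>
Found at position 4
<role>HR</role>

ANSWER: HR


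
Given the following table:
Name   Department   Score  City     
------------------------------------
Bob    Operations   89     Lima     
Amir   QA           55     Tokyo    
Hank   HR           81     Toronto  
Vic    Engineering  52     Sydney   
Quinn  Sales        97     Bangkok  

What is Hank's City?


Row 3: Hank
City = Toronto

ANSWER: Toronto


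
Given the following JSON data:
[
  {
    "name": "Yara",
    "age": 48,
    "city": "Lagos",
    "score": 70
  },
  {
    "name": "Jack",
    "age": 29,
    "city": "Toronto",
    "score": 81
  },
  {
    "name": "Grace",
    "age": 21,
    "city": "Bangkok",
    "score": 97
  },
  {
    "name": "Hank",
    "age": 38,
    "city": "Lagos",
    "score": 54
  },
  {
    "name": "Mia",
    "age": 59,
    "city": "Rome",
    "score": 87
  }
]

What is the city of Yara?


Looking up record where name = Yara
Record index: 0
Field 'city' = Lagos

ANSWER: Lagos


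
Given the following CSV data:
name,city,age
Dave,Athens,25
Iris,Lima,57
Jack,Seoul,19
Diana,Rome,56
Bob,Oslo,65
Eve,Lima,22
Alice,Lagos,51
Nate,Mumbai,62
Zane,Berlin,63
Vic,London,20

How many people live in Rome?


Scanning city column for 'Rome':
  Row 4: Diana -> MATCH
Total matches: 1

ANSWER: 1


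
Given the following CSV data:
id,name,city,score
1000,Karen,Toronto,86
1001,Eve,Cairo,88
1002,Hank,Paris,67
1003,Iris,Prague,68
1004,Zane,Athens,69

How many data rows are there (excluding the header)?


Counting rows (excluding header):
Header: id,name,city,score
Data rows: 5

ANSWER: 5


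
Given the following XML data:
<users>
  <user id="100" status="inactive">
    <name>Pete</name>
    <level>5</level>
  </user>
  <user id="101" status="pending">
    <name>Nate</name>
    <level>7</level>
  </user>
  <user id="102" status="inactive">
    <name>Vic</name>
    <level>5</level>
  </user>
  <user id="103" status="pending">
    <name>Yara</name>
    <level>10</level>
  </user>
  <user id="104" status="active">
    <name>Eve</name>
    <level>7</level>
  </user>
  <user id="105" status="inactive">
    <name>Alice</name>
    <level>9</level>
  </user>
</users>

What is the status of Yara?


Finding user with name = Yara
user id="103" status="pending"

ANSWER: pending


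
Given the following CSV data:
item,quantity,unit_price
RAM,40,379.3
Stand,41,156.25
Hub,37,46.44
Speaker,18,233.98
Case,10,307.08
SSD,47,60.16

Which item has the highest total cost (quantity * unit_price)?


Computing row totals:
  RAM: 15172.0
  Stand: 6406.25
  Hub: 1718.28
  Speaker: 4211.64
  Case: 3070.8
  SSD: 2827.52
Maximum: RAM (15172.0)

ANSWER: RAM


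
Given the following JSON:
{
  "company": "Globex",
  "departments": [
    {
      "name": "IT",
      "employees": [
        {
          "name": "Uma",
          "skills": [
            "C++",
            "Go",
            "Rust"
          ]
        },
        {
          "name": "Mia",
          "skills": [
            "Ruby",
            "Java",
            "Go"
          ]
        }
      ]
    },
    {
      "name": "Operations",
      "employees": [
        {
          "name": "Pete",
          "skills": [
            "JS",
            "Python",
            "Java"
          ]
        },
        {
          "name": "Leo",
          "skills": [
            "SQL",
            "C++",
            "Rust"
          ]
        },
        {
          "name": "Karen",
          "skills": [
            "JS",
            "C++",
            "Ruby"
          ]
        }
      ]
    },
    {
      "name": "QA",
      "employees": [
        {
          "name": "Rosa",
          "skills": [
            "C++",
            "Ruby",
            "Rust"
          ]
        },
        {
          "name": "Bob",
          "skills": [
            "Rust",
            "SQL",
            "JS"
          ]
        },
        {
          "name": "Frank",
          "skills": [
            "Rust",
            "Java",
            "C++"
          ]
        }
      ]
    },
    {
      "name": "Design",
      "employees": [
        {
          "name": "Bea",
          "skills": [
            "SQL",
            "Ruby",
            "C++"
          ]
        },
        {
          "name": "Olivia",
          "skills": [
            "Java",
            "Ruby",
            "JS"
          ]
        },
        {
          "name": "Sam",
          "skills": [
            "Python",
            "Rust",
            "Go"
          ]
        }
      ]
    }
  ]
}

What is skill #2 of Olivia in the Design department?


Path: departments[3].employees[1].skills[1]
Value: Ruby

ANSWER: Ruby


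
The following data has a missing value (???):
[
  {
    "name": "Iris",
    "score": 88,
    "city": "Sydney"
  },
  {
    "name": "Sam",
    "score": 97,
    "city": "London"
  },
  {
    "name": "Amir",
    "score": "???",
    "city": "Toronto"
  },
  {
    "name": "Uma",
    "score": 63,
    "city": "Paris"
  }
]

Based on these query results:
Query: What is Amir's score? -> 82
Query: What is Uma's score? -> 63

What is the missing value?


The missing value is Amir's score
From query: Amir's score = 82

ANSWER: 82


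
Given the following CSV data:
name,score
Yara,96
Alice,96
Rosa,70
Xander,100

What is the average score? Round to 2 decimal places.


Scores: 96, 96, 70, 100
Sum = 362
Count = 4
Average = 362 / 4 = 90.50

ANSWER: 90.50


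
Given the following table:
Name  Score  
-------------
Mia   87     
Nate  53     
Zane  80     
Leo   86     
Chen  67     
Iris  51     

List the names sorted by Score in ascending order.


Sorting by Score (ascending):
  Iris: 51
  Nate: 53
  Chen: 67
  Zane: 80
  Leo: 86
  Mia: 87


ANSWER: Iris, Nate, Chen, Zane, Leo, Mia


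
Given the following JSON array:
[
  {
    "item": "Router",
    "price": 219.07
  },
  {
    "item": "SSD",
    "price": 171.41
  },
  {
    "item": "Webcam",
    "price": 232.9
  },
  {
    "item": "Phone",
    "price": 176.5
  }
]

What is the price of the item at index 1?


Array index 1 -> SSD
price = 171.41

ANSWER: 171.41


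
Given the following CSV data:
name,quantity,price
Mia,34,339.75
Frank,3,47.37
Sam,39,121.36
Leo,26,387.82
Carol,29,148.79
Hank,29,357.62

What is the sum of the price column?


Values in 'price' column:
  Row 1: 339.75
  Row 2: 47.37
  Row 3: 121.36
  Row 4: 387.82
  Row 5: 148.79
  Row 6: 357.62
Sum = 339.75 + 47.37 + 121.36 + 387.82 + 148.79 + 357.62 = 1402.71

ANSWER: 1402.71


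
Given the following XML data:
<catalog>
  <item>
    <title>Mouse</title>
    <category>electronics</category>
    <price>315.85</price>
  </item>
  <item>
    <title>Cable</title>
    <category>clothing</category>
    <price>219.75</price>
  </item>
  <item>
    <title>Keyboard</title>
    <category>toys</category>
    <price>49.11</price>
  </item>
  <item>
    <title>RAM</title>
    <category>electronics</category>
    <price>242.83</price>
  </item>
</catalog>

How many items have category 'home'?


Scanning <item> elements for <category>home</category>:
Count: 0

ANSWER: 0


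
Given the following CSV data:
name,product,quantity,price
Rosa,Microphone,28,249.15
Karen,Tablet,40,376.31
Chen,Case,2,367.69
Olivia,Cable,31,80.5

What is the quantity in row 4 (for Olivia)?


Row 4: Olivia
Column 'quantity' = 31

ANSWER: 31


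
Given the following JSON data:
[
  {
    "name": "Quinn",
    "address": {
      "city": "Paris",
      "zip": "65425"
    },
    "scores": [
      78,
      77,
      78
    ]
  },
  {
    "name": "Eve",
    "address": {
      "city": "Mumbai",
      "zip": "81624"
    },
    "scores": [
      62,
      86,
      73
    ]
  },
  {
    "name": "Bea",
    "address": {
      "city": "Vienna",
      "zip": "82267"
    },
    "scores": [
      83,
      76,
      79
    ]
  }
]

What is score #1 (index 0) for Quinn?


Path: records[0].scores[0]
Value: 78

ANSWER: 78


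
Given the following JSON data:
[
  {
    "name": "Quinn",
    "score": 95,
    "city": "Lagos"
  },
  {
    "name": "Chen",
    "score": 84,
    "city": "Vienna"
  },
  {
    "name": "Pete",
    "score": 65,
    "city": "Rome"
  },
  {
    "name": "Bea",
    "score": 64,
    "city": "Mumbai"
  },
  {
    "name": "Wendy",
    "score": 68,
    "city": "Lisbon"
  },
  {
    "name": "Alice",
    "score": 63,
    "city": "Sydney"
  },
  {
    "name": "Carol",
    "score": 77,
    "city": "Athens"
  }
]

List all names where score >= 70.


Filtering records where score >= 70:
  Quinn (score=95) -> YES
  Chen (score=84) -> YES
  Pete (score=65) -> no
  Bea (score=64) -> no
  Wendy (score=68) -> no
  Alice (score=63) -> no
  Carol (score=77) -> YES


ANSWER: Quinn, Chen, Carol


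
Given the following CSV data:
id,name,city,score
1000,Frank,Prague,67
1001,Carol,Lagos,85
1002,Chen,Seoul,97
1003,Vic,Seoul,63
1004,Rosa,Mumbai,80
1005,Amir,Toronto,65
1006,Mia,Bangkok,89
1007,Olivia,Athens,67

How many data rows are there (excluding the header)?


Counting rows (excluding header):
Header: id,name,city,score
Data rows: 8

ANSWER: 8


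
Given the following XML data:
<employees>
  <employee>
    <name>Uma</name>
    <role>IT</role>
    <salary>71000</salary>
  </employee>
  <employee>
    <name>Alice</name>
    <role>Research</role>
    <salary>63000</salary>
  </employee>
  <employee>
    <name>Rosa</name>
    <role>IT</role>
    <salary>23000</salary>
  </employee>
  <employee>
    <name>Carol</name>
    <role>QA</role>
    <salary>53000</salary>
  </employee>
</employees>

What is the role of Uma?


Searching for <employee> with <name>Uma</name>
Found at position 1
<role>IT</role>

ANSWER: IT


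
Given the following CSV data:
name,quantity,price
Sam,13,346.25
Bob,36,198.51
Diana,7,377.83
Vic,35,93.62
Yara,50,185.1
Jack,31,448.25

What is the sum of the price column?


Values in 'price' column:
  Row 1: 346.25
  Row 2: 198.51
  Row 3: 377.83
  Row 4: 93.62
  Row 5: 185.1
  Row 6: 448.25
Sum = 346.25 + 198.51 + 377.83 + 93.62 + 185.1 + 448.25 = 1649.56

ANSWER: 1649.56


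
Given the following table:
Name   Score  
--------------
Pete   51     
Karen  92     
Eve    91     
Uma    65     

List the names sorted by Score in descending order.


Sorting by Score (descending):
  Karen: 92
  Eve: 91
  Uma: 65
  Pete: 51


ANSWER: Karen, Eve, Uma, Pete


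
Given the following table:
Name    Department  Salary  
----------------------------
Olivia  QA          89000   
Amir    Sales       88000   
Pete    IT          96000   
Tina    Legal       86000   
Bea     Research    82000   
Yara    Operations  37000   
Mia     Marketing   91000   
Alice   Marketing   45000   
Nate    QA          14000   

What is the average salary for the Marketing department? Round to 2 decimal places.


Marketing department members:
  Mia: 91000
  Alice: 45000
Sum = 136000
Count = 2
Average = 136000 / 2 = 68000.00

ANSWER: 68000.00


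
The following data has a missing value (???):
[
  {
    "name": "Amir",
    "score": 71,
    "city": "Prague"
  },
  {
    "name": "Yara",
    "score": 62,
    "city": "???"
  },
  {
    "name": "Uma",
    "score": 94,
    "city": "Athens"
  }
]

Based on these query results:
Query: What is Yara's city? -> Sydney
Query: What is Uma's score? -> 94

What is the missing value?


The missing value is Yara's city
From query: Yara's city = Sydney

ANSWER: Sydney


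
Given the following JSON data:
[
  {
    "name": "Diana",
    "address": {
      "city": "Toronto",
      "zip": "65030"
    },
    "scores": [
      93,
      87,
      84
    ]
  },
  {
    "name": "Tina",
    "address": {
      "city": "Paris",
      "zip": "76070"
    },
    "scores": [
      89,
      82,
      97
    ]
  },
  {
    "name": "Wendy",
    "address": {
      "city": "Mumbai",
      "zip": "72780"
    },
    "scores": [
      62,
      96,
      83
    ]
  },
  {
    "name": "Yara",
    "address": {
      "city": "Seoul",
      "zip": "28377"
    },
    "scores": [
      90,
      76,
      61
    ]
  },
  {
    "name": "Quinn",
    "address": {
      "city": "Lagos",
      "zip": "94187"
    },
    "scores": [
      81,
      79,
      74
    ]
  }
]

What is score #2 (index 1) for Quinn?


Path: records[4].scores[1]
Value: 79

ANSWER: 79


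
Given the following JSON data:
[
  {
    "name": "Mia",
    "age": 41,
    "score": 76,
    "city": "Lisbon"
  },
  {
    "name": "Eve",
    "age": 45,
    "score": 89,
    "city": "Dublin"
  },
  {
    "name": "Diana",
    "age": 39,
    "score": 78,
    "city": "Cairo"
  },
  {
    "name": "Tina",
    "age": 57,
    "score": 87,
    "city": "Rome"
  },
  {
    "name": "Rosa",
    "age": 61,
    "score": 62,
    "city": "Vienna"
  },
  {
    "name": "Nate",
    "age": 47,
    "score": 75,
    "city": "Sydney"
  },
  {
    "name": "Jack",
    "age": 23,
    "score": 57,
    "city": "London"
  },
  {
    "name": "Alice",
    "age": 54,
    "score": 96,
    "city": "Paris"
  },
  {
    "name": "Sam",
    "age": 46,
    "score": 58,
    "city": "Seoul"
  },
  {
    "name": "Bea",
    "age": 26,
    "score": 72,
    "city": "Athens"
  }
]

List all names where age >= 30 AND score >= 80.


Checking both conditions:
  Mia (age=41, score=76) -> no
  Eve (age=45, score=89) -> YES
  Diana (age=39, score=78) -> no
  Tina (age=57, score=87) -> YES
  Rosa (age=61, score=62) -> no
  Nate (age=47, score=75) -> no
  Jack (age=23, score=57) -> no
  Alice (age=54, score=96) -> YES
  Sam (age=46, score=58) -> no
  Bea (age=26, score=72) -> no


ANSWER: Eve, Tina, Alice


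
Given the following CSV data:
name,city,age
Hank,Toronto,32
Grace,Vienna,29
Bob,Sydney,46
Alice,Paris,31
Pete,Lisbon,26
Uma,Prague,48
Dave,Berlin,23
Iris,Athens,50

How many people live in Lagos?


Scanning city column for 'Lagos':
Total matches: 0

ANSWER: 0


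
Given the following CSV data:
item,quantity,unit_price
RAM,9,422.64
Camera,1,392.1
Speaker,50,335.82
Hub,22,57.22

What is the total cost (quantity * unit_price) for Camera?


Row: Camera
quantity = 1
unit_price = 392.1
total = 1 * 392.1 = 392.1

ANSWER: 392.1


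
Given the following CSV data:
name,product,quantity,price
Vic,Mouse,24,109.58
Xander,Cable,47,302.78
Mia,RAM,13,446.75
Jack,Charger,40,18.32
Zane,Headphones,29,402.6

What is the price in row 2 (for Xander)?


Row 2: Xander
Column 'price' = 302.78

ANSWER: 302.78


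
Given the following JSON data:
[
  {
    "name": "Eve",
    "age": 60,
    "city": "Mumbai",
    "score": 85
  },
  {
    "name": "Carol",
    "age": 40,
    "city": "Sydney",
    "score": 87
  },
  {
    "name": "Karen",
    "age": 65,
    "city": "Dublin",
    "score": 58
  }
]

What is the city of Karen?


Looking up record where name = Karen
Record index: 2
Field 'city' = Dublin

ANSWER: Dublin


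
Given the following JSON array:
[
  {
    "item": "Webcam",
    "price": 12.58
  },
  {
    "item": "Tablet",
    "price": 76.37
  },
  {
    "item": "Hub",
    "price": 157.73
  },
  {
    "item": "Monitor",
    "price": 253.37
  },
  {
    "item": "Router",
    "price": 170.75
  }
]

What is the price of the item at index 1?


Array index 1 -> Tablet
price = 76.37

ANSWER: 76.37


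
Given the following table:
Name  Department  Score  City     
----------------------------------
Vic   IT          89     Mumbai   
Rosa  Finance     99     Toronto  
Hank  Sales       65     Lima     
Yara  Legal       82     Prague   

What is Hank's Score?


Row 3: Hank
Score = 65

ANSWER: 65


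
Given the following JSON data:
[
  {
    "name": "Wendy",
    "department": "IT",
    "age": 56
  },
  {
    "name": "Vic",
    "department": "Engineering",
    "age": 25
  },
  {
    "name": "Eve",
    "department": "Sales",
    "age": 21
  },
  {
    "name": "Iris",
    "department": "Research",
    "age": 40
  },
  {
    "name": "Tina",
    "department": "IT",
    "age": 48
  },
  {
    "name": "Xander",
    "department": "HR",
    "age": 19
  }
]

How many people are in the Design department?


Scanning records for department = Design
  No matches found
Count: 0

ANSWER: 0


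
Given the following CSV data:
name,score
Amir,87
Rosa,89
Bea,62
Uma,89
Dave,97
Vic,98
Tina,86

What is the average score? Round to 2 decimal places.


Scores: 87, 89, 62, 89, 97, 98, 86
Sum = 608
Count = 7
Average = 608 / 7 = 86.86

ANSWER: 86.86


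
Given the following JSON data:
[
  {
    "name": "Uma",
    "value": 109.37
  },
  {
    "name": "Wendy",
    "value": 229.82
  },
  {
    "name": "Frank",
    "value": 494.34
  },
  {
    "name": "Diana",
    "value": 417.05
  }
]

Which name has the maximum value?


Comparing values:
  Uma: 109.37
  Wendy: 229.82
  Frank: 494.34
  Diana: 417.05
Maximum: Frank (494.34)

ANSWER: Frank


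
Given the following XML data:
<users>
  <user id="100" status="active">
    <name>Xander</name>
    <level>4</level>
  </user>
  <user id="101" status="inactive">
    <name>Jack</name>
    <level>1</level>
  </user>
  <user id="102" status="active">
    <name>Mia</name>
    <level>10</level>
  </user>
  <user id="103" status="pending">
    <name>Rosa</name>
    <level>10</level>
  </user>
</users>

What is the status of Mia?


Finding user with name = Mia
user id="102" status="active"

ANSWER: active


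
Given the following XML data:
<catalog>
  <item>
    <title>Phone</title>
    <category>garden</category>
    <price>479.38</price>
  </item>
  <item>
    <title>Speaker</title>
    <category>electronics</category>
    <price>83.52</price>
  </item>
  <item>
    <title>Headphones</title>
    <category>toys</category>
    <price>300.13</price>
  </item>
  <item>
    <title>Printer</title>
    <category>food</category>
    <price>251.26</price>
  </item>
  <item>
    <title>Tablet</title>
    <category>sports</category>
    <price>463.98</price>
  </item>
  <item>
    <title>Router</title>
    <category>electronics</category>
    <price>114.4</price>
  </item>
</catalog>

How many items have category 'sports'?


Scanning <item> elements for <category>sports</category>:
  Item 5: Tablet -> MATCH
Count: 1

ANSWER: 1


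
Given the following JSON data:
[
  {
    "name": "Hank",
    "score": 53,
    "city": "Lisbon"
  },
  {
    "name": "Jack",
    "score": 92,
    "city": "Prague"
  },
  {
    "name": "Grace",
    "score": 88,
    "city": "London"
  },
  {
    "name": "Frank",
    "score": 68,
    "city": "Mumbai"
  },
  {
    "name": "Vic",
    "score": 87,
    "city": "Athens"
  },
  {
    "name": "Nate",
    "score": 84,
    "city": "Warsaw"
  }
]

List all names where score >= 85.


Filtering records where score >= 85:
  Hank (score=53) -> no
  Jack (score=92) -> YES
  Grace (score=88) -> YES
  Frank (score=68) -> no
  Vic (score=87) -> YES
  Nate (score=84) -> no


ANSWER: Jack, Grace, Vic


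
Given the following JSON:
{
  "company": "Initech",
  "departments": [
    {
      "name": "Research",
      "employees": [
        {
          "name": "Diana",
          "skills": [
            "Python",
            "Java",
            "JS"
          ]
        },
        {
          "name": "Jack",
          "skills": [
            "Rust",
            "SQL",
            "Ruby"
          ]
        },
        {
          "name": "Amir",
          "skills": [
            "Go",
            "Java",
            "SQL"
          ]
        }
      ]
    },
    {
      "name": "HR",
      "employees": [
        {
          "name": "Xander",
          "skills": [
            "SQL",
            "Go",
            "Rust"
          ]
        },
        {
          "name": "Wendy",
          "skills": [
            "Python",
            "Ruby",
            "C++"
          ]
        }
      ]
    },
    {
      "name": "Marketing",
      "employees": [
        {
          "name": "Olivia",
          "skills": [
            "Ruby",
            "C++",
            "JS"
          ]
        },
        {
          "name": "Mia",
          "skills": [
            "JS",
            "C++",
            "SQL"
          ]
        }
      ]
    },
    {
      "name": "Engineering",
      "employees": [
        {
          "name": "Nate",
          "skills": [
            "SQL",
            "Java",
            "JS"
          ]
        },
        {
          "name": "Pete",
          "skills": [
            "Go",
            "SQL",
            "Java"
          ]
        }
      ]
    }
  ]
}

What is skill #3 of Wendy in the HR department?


Path: departments[1].employees[1].skills[2]
Value: C++

ANSWER: C++
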